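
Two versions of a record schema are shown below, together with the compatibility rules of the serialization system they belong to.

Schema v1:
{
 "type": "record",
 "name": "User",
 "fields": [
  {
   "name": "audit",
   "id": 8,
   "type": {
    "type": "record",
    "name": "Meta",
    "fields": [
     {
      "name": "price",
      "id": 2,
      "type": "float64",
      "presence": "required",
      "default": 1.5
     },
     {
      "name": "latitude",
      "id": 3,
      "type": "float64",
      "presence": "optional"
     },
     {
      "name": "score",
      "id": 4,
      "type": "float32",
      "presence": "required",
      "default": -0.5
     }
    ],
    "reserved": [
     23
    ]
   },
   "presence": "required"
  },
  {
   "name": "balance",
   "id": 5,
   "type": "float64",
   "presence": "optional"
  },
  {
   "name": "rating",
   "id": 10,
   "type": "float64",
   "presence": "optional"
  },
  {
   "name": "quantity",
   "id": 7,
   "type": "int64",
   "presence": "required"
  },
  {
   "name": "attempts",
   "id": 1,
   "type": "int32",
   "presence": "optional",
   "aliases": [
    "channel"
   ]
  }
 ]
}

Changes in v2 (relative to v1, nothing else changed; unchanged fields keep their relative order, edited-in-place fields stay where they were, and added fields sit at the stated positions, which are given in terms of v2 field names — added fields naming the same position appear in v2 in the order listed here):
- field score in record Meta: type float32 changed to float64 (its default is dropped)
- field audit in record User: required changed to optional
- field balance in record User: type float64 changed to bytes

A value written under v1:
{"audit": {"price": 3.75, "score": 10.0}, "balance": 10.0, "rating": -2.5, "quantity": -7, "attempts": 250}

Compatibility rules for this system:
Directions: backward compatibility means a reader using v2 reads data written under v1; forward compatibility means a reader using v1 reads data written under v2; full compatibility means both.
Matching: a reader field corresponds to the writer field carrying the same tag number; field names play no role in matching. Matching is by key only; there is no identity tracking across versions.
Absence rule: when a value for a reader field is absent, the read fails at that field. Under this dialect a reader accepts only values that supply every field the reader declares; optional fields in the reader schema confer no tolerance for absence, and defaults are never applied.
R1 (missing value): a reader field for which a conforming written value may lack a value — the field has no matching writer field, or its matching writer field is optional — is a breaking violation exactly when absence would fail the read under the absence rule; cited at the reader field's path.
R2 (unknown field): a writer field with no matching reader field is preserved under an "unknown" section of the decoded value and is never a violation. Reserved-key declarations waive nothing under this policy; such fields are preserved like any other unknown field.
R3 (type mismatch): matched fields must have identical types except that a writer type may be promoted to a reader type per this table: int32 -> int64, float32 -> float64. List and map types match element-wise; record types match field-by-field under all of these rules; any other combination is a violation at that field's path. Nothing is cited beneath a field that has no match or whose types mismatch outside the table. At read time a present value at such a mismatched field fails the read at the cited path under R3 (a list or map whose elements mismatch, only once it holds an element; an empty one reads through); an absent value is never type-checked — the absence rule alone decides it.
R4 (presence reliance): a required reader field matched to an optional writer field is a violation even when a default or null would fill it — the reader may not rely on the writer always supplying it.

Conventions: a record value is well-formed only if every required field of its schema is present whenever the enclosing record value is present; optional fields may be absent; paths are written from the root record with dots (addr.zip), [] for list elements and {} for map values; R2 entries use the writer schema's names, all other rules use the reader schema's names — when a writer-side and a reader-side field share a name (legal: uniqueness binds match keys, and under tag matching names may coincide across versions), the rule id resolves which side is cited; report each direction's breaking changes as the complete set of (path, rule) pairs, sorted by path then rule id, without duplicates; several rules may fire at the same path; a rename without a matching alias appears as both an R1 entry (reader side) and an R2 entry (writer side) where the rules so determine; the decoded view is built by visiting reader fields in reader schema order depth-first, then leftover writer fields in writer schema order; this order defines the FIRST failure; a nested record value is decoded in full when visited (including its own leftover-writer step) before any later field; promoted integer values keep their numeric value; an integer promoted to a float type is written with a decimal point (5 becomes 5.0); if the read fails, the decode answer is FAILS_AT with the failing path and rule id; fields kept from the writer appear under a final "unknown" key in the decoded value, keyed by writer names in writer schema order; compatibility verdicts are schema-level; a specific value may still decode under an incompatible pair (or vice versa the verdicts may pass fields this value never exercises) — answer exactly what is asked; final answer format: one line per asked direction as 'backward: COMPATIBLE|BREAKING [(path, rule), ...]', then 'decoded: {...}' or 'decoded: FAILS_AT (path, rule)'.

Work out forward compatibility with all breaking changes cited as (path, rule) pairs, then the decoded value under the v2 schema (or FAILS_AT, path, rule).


the writer's type comes first in each User pair
forward analysis of User with v1 as reader and v2 as writer:
  audit: paired with writer audit (Meta -> Meta; writer optional)
  balance: paired with writer balance (bytes -> float64; writer optional)
  rating: paired with writer rating (float64 -> float64; writer optional)
  quantity: paired with writer quantity (int64 -> int64; writer required)
  attempts: paired with writer attempts (int32 -> int32; writer optional)
  audit.price: paired with writer audit.price (float64 -> float64; writer required)
  audit.latitude: paired with writer audit.latitude (float64 -> float64; writer optional)
  audit.score: paired with writer audit.score (float64 -> float32; writer required)
  violation R1 at attempts
  violation R1 at audit
  violation R4 at audit
  violation R1 at audit.latitude
  violation R3 at audit.score
  violation R1 at balance
  violation R3 at balance
  violation R1 at rating
  => 8 violation(s): forward is BREAKING for User
decode (reader v2):
  audit.price := 3.75
  read fails at audit.latitude under R1 (no fill)
  => FAILS_AT (audit.latitude, R1)

forward: BREAKING [(attempts, R1), (audit, R1), (audit, R4), (audit.latitude, R1), (audit.score, R3), (balance, R1), (balance, R3), (rating, R1)]; decoded: FAILS_AT (audit.latitude, R1)


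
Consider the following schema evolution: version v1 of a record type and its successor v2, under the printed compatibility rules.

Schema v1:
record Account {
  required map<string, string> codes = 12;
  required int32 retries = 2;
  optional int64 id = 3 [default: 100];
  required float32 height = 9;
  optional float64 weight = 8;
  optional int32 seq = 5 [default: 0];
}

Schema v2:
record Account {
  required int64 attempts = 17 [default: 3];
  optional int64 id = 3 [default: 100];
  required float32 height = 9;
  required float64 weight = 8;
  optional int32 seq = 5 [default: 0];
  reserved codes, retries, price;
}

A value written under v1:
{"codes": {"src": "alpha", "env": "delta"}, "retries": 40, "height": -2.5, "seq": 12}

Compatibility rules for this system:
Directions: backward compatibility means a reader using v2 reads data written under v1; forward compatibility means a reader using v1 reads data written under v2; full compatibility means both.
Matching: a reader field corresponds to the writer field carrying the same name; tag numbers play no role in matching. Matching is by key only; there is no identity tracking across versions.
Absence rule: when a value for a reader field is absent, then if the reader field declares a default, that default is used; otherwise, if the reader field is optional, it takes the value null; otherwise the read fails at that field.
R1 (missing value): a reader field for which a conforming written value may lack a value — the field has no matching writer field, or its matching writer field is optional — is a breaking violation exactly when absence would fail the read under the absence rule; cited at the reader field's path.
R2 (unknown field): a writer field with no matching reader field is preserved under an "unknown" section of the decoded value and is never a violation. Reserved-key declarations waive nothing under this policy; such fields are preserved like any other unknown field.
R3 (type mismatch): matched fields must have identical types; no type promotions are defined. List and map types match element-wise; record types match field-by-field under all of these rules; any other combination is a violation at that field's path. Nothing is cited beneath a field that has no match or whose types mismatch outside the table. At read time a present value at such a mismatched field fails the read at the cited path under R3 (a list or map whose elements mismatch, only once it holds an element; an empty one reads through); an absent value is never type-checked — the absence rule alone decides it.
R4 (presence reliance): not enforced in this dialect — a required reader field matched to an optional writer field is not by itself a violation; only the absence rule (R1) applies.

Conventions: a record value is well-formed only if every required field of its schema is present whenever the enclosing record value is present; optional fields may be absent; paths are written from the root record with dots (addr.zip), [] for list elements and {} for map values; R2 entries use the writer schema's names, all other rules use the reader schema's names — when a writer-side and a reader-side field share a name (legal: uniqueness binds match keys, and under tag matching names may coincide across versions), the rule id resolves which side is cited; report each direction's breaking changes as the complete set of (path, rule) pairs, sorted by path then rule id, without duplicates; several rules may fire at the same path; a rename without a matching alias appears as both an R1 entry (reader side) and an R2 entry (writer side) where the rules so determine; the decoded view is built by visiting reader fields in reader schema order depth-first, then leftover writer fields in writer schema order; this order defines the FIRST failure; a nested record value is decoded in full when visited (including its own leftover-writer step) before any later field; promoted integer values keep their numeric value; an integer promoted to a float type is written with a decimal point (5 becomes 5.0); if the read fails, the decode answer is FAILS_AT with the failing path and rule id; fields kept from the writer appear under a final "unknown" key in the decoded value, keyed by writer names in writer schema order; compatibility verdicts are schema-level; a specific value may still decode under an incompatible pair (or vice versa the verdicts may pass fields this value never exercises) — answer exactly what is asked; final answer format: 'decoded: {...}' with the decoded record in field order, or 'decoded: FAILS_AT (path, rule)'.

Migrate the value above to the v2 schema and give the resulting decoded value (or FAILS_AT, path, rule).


arrows below run writer -> reader for Account
decoding the Account value with the v2 reader:
  attempts := 3 (absent -> default)
  id := 100 (absent -> default)
  height := -2.5
  read fails at weight under R1 (no fill)
  => FAILS_AT (weight, R1)
the other Account changes do not affect what is asked:
  removed field codes from record Account (its key "codes" joins the reserved list) -> shifts the Account verdicts, not this decode
  removed field retries from record Account (its key "retries" joins the reserved list) -> shifts the Account verdicts, not this decode
  added field attempts to record Account: required int64, tag 17, default 3 (in v2 it sits immediately before id) -> triggers nothing under the printed rules; the Account answer is the same either way

decoded: FAILS_AT (weight, R1)


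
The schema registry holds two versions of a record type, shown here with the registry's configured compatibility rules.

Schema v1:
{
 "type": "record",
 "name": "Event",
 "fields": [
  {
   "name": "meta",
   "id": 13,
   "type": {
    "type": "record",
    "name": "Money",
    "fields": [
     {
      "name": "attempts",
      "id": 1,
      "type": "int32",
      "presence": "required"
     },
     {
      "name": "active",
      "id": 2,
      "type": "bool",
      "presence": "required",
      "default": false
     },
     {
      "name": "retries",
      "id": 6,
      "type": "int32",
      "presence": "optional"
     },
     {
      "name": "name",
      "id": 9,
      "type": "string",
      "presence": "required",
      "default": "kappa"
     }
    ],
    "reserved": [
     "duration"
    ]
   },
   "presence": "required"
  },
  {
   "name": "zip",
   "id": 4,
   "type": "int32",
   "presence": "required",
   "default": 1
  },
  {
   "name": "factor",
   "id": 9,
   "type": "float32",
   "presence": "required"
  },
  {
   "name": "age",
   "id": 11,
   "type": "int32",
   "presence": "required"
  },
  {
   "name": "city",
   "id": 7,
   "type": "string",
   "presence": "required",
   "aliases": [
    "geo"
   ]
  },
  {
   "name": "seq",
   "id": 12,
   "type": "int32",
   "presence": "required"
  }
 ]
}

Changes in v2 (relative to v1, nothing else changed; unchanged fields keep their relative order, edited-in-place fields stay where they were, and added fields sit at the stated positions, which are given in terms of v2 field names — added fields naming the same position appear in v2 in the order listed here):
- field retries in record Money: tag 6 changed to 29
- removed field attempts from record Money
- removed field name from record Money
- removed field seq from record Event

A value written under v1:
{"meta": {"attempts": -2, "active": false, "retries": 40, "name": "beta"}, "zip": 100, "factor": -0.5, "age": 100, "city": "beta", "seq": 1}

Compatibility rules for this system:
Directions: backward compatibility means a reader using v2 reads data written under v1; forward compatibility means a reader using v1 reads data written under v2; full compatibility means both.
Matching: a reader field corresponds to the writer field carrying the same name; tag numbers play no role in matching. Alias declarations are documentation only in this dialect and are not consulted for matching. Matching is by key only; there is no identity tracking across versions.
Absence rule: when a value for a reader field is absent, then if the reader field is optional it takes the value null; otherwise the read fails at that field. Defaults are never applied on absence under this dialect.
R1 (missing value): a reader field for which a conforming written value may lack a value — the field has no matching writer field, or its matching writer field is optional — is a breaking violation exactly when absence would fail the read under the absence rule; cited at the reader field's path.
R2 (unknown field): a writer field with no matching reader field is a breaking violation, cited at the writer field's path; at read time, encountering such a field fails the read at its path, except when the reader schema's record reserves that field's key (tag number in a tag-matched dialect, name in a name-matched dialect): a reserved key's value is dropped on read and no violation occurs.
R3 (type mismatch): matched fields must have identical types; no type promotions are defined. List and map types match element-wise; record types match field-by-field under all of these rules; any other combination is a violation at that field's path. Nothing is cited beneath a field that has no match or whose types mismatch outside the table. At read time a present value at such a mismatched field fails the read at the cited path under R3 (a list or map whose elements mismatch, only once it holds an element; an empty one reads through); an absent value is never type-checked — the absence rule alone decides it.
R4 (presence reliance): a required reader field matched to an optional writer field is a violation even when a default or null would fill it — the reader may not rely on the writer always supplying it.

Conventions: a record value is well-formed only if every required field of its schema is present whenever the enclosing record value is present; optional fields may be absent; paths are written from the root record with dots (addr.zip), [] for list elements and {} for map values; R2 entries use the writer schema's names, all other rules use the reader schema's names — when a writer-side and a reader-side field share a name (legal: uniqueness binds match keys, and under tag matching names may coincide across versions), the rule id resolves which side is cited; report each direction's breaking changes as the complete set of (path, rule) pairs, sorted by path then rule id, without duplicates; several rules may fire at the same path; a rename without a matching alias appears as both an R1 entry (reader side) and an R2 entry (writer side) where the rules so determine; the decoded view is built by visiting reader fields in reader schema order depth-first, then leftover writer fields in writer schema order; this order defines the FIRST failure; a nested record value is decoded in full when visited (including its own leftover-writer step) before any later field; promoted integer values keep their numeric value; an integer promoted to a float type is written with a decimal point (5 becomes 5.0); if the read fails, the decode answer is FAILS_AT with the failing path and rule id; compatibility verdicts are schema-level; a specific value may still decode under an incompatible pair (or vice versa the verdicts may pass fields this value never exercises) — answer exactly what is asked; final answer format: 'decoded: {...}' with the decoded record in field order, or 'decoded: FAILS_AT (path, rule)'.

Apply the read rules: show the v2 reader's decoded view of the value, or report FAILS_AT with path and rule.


arrows below run writer -> reader for Event
decode (reader v2):
  meta.active := false
  meta.retries := 40
  read fails at meta.attempts under R2 (unknown field)
  => FAILS_AT (meta.attempts, R2)
diffs on Event not affecting the asked answer:
  field retries in record Money: tag 6 changed to 29 -> inert under this dialect — no rule fires on Event and the result does not move
  removed field name from record Money -> affects the rule determinations only; this particular Event value decodes identically
  removed field seq from record Event -> affects the rule determinations only; this particular Event value decodes identically

decoded: FAILS_AT (meta.attempts, R2)


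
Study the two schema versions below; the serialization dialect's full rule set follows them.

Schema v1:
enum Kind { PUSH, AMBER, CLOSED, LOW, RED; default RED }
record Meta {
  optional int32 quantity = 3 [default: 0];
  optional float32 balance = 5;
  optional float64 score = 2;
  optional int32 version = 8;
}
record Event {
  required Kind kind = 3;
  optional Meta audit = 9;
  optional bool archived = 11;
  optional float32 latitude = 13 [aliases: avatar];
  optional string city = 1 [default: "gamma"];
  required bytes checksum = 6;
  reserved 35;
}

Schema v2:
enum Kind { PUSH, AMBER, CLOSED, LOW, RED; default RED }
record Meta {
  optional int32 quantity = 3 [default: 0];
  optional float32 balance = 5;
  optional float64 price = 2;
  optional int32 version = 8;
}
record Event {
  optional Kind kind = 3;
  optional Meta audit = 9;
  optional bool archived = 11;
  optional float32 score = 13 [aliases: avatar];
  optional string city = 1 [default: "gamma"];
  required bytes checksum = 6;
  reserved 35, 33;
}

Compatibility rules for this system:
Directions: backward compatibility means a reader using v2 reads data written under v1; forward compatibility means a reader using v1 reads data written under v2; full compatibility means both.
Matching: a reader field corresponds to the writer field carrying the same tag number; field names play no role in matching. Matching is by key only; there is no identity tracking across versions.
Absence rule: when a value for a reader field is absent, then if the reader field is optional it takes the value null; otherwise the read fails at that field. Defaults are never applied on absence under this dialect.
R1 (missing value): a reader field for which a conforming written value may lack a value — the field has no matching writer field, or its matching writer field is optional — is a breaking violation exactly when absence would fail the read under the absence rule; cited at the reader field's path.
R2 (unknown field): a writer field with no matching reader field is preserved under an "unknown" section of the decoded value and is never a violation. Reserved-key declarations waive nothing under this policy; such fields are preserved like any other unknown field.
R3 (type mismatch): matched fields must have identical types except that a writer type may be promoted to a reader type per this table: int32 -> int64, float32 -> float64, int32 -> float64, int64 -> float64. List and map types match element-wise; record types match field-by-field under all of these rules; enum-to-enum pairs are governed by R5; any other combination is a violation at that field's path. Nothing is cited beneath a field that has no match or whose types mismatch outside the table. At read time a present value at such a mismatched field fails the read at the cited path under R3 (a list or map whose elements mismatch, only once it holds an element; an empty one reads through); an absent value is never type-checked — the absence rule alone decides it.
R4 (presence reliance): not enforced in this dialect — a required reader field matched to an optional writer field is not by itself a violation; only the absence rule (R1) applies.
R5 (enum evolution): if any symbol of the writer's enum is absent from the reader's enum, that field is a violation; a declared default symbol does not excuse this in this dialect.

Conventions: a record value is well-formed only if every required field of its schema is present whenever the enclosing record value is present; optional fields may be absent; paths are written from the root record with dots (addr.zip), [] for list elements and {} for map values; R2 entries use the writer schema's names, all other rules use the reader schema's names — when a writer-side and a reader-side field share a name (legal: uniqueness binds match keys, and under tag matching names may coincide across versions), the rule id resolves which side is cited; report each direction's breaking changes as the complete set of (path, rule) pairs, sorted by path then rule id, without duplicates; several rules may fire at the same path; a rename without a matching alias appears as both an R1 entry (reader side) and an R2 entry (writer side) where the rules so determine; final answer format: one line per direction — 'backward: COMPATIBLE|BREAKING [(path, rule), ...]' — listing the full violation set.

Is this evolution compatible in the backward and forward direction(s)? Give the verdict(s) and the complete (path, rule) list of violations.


backward: COMPATIBLE []; forward: BREAKING [(kind, R1)]

each type pair in Event: writer, then reader
backward on Event — v2 reading data written by v1:
  Kind -> Kind, writer required: kind aligns to kind
  Meta -> Meta, writer optional: audit aligns to audit
  bool -> bool, writer optional: archived aligns to archived
  float32 -> float32, writer optional: score aligns to latitude
  string -> string, writer optional: city aligns to city
  bytes -> bytes, writer required: checksum aligns to checksum
  int32 -> int32, writer optional: audit.quantity aligns to audit.quantity
  float32 -> float32, writer optional: audit.balance aligns to audit.balance
  float64 -> float64, writer optional: audit.price aligns to audit.score
  int32 -> int32, writer optional: audit.version aligns to audit.version
  => backward: COMPATIBLE
forward on Event — v1 reading data written by v2:
  Kind -> Kind, writer optional: kind aligns to kind
  Meta -> Meta, writer optional: audit aligns to audit
  bool -> bool, writer optional: archived aligns to archived
  float32 -> float32, writer optional: latitude aligns to score
  string -> string, writer optional: city aligns to city
  bytes -> bytes, writer required: checksum aligns to checksum
  int32 -> int32, writer optional: audit.quantity aligns to audit.quantity
  float32 -> float32, writer optional: audit.balance aligns to audit.balance
  float64 -> float64, writer optional: audit.score aligns to audit.price
  int32 -> int32, writer optional: audit.version aligns to audit.version
  R1 fires at kind
  => 1 violation(s): forward is BREAKING for Event


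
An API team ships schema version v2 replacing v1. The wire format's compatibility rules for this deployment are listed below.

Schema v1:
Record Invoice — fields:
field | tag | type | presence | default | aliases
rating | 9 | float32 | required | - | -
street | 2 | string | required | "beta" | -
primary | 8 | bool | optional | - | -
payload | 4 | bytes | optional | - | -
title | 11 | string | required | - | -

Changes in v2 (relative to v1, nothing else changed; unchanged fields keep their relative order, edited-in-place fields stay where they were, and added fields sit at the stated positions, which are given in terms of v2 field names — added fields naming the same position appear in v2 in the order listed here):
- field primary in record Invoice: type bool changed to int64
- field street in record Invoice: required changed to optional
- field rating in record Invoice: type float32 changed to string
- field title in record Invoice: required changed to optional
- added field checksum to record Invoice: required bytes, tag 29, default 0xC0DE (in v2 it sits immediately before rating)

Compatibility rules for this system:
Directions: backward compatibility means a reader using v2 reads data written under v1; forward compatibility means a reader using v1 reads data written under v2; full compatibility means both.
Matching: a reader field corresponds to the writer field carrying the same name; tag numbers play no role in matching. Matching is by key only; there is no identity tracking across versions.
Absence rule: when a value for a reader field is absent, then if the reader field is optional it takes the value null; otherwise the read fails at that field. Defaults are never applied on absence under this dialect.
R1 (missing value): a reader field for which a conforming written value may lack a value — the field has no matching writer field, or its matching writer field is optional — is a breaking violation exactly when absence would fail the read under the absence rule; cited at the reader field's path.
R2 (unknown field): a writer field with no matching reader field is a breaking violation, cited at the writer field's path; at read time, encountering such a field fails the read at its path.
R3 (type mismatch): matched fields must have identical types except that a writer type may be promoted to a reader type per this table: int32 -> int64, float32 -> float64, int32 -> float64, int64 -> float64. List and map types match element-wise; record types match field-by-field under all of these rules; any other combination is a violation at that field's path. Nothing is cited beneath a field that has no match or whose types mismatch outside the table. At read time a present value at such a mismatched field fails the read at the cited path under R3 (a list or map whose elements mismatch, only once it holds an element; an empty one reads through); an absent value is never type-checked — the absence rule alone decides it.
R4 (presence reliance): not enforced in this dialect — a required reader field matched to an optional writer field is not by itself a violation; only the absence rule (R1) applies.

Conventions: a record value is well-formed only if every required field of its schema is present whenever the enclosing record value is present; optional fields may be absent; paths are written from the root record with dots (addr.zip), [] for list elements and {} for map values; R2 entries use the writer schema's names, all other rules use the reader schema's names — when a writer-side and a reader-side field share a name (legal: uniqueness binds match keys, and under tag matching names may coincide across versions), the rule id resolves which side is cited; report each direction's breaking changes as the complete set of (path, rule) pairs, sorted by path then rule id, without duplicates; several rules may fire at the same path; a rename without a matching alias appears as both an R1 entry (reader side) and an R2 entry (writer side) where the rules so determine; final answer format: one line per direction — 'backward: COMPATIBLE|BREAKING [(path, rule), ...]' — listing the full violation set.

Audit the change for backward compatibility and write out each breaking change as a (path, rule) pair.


each type pair in Invoice: writer, then reader
backward analysis of Invoice with v2 as reader and v1 as writer:
  checksum has no writer counterpart
  float32 -> string, writer required: rating aligns to rating
  string -> string, writer required: street aligns to street
  bool -> int64, writer optional: primary aligns to primary
  bytes -> bytes, writer optional: payload aligns to payload
  string -> string, writer required: title aligns to title
  R1 fires at checksum
  R3 fires at primary
  R3 fires at rating
  => 3 violation(s): backward is BREAKING for Invoice
the other Invoice changes do not affect what is asked:
  field street in record Invoice: required changed to optional -> fires only in the forward direction of Invoice, which is not asked here
  field title in record Invoice: required changed to optional -> fires only in the forward direction of Invoice, which is not asked here

backward: BREAKING [(checksum, R1), (primary, R3), (rating, R3)]


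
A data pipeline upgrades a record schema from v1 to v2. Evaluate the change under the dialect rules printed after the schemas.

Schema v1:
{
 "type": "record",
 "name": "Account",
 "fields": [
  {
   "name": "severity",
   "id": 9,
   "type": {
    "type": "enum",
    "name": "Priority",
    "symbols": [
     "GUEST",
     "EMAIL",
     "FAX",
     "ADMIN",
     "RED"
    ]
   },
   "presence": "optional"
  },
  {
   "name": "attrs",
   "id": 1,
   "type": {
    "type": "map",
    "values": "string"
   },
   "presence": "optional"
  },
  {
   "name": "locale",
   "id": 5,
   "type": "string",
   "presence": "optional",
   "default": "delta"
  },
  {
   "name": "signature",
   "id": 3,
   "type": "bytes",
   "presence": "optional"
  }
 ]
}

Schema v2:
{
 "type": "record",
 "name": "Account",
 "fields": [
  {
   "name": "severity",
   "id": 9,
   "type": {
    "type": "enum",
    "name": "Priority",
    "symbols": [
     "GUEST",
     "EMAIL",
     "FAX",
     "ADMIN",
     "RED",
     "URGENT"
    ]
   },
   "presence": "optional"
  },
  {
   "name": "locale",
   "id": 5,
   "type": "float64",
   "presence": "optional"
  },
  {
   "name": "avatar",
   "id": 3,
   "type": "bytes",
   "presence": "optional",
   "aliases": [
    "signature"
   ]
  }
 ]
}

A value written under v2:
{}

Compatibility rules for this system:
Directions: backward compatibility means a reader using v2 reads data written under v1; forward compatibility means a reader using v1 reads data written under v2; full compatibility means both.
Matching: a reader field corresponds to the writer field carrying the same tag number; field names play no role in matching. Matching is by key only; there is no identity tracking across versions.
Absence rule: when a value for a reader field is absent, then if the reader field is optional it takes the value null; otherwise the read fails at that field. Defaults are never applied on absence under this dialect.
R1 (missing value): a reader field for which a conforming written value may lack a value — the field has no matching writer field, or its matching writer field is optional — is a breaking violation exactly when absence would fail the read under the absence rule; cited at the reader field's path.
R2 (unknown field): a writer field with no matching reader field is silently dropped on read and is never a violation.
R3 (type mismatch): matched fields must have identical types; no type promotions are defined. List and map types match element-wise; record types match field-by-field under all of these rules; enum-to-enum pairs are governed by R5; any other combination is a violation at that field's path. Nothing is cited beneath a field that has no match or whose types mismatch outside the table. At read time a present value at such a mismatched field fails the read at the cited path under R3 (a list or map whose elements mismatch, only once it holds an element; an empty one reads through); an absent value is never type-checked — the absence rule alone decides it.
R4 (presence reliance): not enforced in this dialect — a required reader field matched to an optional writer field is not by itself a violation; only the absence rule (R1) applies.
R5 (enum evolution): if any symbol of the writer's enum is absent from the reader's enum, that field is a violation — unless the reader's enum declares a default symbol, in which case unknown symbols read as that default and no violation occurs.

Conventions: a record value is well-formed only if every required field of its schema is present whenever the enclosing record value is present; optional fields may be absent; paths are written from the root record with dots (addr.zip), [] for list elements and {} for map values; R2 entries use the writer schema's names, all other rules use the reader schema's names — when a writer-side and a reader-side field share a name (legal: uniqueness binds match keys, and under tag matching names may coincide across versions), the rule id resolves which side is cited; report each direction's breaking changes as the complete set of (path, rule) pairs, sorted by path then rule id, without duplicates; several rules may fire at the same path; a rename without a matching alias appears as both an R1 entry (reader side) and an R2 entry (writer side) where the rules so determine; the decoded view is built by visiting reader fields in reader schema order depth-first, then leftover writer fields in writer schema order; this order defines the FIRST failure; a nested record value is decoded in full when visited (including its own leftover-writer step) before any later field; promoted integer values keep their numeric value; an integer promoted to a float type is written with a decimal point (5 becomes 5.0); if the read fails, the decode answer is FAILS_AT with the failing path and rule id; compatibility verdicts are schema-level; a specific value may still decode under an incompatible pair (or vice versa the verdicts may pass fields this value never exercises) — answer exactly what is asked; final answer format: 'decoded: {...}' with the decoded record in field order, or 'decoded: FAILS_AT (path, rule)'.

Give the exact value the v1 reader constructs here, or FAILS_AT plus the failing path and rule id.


arrows below run writer -> reader for Account
decoding the Account value with the v1 reader:
  severity := null (absent, optional -> null)
  attrs := null (absent, optional -> null)
  locale := null (absent, optional -> null)
  signature := null (absent, optional -> null)
  => decoded: {"severity": null, "attrs": null, "locale": null, "signature": null}
the other Account changes do not affect what is asked:
  renamed field signature to avatar in record Account (alias signature declared on the renamed field) -> inert under this dialect — no rule fires on Account and the result does not move
  field locale in record Account: type string changed to float64 (its default is dropped) -> a verdict-level change on Account — the shown value reads the same
  removed field attrs from record Account -> inert under this dialect — no rule fires on Account and the result does not move
  enum Priority (field severity in record Account): symbol URGENT added -> a verdict-level change on Account — the shown value reads the same

decoded: {"severity": null, "attrs": null, "locale": null, "signature": null}


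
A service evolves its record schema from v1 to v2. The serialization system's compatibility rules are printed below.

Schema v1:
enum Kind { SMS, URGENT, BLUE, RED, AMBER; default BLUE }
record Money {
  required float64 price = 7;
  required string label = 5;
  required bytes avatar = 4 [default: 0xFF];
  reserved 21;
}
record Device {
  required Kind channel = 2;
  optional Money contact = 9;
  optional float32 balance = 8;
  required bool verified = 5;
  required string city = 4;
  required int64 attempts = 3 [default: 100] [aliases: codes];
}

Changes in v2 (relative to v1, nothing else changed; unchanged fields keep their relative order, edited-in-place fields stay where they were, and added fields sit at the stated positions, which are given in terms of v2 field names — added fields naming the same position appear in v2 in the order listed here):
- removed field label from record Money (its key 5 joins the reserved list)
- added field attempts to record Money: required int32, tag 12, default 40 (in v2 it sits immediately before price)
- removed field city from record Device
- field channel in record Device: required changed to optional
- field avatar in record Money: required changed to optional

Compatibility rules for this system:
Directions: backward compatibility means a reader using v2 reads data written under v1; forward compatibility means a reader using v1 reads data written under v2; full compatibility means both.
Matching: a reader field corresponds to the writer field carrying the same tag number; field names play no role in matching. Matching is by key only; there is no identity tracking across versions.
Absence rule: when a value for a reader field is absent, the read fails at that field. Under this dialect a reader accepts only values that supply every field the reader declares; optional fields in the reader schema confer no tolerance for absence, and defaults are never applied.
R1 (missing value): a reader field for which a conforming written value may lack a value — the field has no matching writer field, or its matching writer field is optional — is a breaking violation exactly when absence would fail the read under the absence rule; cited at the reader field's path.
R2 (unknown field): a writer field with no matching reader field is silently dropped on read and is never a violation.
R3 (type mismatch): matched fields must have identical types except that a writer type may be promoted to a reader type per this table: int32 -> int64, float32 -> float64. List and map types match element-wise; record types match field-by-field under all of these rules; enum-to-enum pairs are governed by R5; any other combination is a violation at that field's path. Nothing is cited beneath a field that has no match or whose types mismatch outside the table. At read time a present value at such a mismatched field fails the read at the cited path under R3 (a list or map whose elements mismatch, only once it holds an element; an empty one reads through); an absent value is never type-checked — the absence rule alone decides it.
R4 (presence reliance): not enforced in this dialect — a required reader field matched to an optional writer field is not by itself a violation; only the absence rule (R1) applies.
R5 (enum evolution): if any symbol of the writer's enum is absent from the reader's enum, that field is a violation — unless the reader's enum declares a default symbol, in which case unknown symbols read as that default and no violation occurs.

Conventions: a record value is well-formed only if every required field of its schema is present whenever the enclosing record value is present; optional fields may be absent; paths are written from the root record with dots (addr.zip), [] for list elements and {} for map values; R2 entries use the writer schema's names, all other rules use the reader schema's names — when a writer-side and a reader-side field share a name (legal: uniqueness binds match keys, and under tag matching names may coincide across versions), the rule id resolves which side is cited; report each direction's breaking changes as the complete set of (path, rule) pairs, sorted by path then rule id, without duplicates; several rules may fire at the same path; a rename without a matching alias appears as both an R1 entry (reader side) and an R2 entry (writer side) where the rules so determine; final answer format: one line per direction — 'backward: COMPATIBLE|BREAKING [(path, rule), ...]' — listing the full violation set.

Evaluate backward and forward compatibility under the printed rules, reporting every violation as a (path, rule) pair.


the writer's type comes first in each Device pair
backward analysis of Device with v2 as reader and v1 as writer:
  channel <- channel (Kind -> Kind, writer required)
  contact <- contact (Money -> Money, writer optional)
  balance <- balance (float32 -> float32, writer optional)
  verified <- verified (bool -> bool, writer required)
  attempts <- attempts (int64 -> int64, writer required)
  writer city: unknown to reader
  contact.attempts: no writer match
  contact.price <- contact.price (float64 -> float64, writer required)
  contact.avatar <- contact.avatar (bytes -> bytes, writer required)
  writer contact.label: unknown to reader
  violation R1 at balance
  violation R1 at contact
  violation R1 at contact.attempts
  => backward: BREAKING (3)
forward analysis of Device with v1 as reader and v2 as writer:
  channel <- channel (Kind -> Kind, writer optional)
  contact <- contact (Money -> Money, writer optional)
  balance <- balance (float32 -> float32, writer optional)
  verified <- verified (bool -> bool, writer required)
  city: no writer match
  attempts <- attempts (int64 -> int64, writer required)
  contact.price <- contact.price (float64 -> float64, writer required)
  contact.label: no writer match
  contact.avatar <- contact.avatar (bytes -> bytes, writer optional)
  writer contact.attempts: unknown to reader
  violation R1 at balance
  violation R1 at channel
  violation R1 at city
  violation R1 at contact
  violation R1 at contact.avatar
  violation R1 at contact.label
  => forward: BREAKING (6)

backward: BREAKING [(balance, R1), (contact, R1), (contact.attempts, R1)]; forward: BREAKING [(balance, R1), (channel, R1), (city, R1), (contact, R1), (contact.avatar, R1), (contact.label, R1)]
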